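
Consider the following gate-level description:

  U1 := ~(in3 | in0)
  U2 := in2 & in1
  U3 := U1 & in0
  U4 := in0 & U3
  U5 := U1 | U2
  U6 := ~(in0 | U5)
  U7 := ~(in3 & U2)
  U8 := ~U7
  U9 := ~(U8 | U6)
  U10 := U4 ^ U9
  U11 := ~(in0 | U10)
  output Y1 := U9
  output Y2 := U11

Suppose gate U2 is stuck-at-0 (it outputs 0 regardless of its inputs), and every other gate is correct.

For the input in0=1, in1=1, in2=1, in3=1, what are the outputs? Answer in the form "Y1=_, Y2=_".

Propagate with U2 forced: U1=0, U2=0 [stuck-at-0], U3=0, U4=0, U5=0, U6=0, U7=1, U8=0, U9=1, U10=1, U11=0.
So the outputs are Y1=1, Y2=0. (Without the fault they would be Y1=0, Y2=0.)

Y1=1, Y2=0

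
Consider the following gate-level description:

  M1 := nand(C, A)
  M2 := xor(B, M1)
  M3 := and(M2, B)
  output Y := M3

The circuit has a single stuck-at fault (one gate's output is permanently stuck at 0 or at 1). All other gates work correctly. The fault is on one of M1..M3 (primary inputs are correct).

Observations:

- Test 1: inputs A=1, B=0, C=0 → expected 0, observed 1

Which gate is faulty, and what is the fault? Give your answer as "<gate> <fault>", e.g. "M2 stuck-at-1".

Fault-free values for test 1 (A=1, B=0, C=0): M1=1, M2=1, M3=0, giving Y=0. Observed 1.
Test 1: faults giving observed 1 are {M3 stuck-at-1}.
Only M3 stuck-at-1 is consistent with every test.

M3 stuck-at-1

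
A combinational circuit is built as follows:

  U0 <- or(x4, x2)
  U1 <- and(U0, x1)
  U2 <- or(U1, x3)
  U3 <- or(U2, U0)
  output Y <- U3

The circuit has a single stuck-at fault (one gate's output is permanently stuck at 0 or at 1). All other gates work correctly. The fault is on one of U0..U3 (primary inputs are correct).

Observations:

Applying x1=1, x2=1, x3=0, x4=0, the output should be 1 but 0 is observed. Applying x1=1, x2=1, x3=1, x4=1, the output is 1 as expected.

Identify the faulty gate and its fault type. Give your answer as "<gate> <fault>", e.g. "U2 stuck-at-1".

U0 stuck-at-0

Fault-free values for test 1 (x1=1, x2=1, x3=0, x4=0): U0=1, U1=1, U2=1, U3=1, giving Y=1. Observed 0.
Test 1: faults giving observed 0 are {U0 stuck-at-0, U3 stuck-at-0}.
Test 2 (x1=1, x2=1, x3=1, x4=1): fault-free U0=1, U1=1, U2=1, U3=1 → 1; observed 1. Eliminates U3 stuck-at-0.
Only U0 stuck-at-0 is consistent with every test.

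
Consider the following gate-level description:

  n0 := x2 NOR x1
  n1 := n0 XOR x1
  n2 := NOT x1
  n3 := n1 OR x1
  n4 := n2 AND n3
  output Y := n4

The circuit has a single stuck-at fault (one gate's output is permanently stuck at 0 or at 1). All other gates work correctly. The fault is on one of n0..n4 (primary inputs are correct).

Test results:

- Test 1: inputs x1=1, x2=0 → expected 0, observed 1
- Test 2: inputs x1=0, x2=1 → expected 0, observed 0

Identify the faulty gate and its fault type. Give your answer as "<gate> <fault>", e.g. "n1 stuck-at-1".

n2 stuck-at-1

Fault-free values for test 1 (x1=1, x2=0): n0=0, n1=1, n2=0, n3=1, n4=0, giving Y=0. Observed 1.
Test 1: faults giving observed 1 are {n2 stuck-at-1, n4 stuck-at-1}.
Test 2 (x1=0, x2=1): fault-free n0=0, n1=0, n2=1, n3=0, n4=0 → 0; observed 0. Eliminates n4 stuck-at-1.
Only n2 stuck-at-1 is consistent with every test.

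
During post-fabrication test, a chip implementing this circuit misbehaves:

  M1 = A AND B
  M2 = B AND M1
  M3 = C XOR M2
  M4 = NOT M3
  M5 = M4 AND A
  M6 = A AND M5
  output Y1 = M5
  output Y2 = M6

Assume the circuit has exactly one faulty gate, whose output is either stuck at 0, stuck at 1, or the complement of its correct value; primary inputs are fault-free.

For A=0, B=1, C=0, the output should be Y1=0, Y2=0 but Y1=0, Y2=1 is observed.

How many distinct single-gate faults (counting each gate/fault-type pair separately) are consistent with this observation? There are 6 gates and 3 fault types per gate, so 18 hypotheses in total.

Fault-free: M1=0, M2=0, M3=0, M4=1, M5=0, M6=0 → Y1=0, Y2=0. Observed Y1=0, Y2=1.
  M1: none of the 3 fault types match ✗
  M2: none of the 3 fault types match ✗
  M3: none of the 3 fault types match ✗
  M4: none of the 3 fault types match ✗
  M5: none of the 3 fault types match ✗
  M6: stuck-at-1, inverted output ✓; others ✗
Consistent faults: {M6 stuck-at-1, M6 inverted output} — 2 in all.

2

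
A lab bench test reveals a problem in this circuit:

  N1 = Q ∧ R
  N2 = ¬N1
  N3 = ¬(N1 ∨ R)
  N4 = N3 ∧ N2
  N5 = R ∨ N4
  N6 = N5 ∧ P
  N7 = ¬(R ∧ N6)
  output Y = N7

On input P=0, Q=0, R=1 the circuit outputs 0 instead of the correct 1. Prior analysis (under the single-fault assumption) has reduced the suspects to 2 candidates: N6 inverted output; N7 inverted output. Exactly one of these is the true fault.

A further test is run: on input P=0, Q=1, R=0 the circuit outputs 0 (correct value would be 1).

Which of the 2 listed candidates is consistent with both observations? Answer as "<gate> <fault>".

N7 inverted output

Evaluate each candidate on input P=0, Q=1, R=0:
  N6 inverted output: N1=0, N2=1, N3=1, N4=1, N5=1, N6=1 [inverted output], N7=1 → 1 — eliminated
  N7 inverted output: N1=0, N2=1, N3=1, N4=1, N5=1, N6=0, N7=0 [inverted output] → 0 — matches
Only N7 inverted output reproduces the observed 0.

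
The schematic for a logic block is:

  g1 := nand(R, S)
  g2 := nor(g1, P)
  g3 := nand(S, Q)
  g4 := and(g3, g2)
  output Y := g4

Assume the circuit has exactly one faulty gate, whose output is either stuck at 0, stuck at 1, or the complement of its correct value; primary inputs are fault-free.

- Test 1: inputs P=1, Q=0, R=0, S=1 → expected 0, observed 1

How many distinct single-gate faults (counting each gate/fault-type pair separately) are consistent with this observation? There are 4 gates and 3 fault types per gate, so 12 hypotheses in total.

Fault-free: g1=1, g2=0, g3=1, g4=0 → 0. Observed 1.
  g1 stuck-at-0: output 0 ✗
  g1 stuck-at-1: output 0 ✗
  g1 inverted output: output 0 ✗
  g2 stuck-at-0: output 0 ✗
  g2 stuck-at-1: output 1 ✓
  g2 inverted output: output 1 ✓
  g3 stuck-at-0: output 0 ✗
  g3 stuck-at-1: output 0 ✗
  g3 inverted output: output 0 ✗
  g4 stuck-at-0: output 0 ✗
  g4 stuck-at-1: output 1 ✓
  g4 inverted output: output 1 ✓
Consistent faults: {g2 stuck-at-1, g2 inverted output, g4 stuck-at-1, g4 inverted output} — 4 in all.

4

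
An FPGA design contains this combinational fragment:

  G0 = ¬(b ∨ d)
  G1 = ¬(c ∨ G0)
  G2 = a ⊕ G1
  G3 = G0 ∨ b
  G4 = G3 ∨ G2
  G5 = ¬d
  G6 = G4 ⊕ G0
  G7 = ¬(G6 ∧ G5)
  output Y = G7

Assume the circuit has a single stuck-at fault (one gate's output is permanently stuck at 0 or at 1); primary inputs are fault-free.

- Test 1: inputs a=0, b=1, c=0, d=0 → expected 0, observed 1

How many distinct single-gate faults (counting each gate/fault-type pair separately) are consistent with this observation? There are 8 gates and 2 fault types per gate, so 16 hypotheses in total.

Fault-free: G0=0, G1=1, G2=1, G3=1, G4=1, G5=1, G6=1, G7=0 → 0. Observed 1.
  G0: stuck-at-1 ✓; others ✗
  G1: none of the 2 fault types match ✗
  G2: none of the 2 fault types match ✗
  G3: none of the 2 fault types match ✗
  G4: stuck-at-0 ✓; others ✗
  G5: stuck-at-0 ✓; others ✗
  G6: stuck-at-0 ✓; others ✗
  G7: stuck-at-1 ✓; others ✗
Consistent faults: {G0 stuck-at-1, G4 stuck-at-0, G5 stuck-at-0, G6 stuck-at-0, G7 stuck-at-1} — 5 in all.

5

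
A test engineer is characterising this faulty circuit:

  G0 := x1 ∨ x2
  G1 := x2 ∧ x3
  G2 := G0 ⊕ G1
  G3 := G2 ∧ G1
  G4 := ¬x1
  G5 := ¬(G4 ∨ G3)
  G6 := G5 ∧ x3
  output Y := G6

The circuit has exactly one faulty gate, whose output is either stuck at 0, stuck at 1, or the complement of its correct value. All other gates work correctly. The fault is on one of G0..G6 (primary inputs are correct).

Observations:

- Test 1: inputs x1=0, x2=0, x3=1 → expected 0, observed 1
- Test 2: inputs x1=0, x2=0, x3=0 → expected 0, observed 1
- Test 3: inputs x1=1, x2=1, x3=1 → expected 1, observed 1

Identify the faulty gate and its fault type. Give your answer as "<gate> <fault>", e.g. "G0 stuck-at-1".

G6 stuck-at-1

Fault-free values for test 1 (x1=0, x2=0, x3=1): G0=0, G1=0, G2=0, G3=0, G4=1, G5=0, G6=0, giving Y=0. Observed 1.
Test 1: faults giving observed 1 are {G4 stuck-at-0, G4 inverted output, G5 stuck-at-1, G5 inverted output, G6 stuck-at-1, G6 inverted output}.
Test 2 (x1=0, x2=0, x3=0): fault-free G0=0, G1=0, G2=0, G3=0, G4=1, G5=0, G6=0 → 0; observed 1. Eliminates G4 stuck-at-0, G4 inverted output, G5 stuck-at-1, G5 inverted output.
Test 3 (x1=1, x2=1, x3=1): fault-free G0=1, G1=1, G2=0, G3=0, G4=0, G5=1, G6=1 → 1; observed 1. Eliminates G6 inverted output.
Only G6 stuck-at-1 is consistent with every test.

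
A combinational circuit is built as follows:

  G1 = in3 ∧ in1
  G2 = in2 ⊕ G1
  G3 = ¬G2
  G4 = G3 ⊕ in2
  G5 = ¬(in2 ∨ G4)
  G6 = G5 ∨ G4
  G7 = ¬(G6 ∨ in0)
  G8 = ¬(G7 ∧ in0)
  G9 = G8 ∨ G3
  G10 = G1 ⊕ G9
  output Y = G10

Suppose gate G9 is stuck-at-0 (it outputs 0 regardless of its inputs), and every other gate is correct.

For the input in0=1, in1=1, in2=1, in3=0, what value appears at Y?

0

Propagate with G9 forced: G1=0, G2=1, G3=0, G4=1, G5=0, G6=1, G7=0, G8=1, G9=0 [stuck-at-0], G10=0.
So Y = 0. (Without the fault it would be 1.)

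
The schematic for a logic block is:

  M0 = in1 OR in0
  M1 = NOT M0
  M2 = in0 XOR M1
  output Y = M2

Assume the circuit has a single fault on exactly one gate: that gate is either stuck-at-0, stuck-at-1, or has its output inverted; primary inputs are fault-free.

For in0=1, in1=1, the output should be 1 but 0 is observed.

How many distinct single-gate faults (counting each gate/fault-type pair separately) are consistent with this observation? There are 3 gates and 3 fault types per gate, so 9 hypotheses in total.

6

Fault-free: M0=1, M1=0, M2=1 → 1. Observed 0.
  M0 stuck-at-0: output 0 ✓
  M0 stuck-at-1: output 1 ✗
  M0 inverted output: output 0 ✓
  M1 stuck-at-0: output 1 ✗
  M1 stuck-at-1: output 0 ✓
  M1 inverted output: output 0 ✓
  M2 stuck-at-0: output 0 ✓
  M2 stuck-at-1: output 1 ✗
  M2 inverted output: output 0 ✓
Consistent faults: {M0 stuck-at-0, M0 inverted output, M1 stuck-at-1, M1 inverted output, M2 stuck-at-0, M2 inverted output} — 6 in all.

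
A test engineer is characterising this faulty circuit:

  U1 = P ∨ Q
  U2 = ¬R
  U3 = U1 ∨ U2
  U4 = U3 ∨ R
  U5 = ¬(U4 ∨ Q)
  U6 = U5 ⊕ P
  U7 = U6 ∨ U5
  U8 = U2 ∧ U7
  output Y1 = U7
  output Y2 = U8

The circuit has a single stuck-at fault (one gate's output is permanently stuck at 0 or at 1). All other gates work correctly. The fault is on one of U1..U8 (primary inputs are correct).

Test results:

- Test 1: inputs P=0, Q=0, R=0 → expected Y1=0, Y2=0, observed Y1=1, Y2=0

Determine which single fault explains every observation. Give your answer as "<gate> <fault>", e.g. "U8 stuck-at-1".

Fault-free values for test 1 (P=0, Q=0, R=0): U1=0, U2=1, U3=1, U4=1, U5=0, U6=0, U7=0, U8=0, giving Y1=0, Y2=0. Observed Y1=1, Y2=0.
Test 1: faults giving observed Y1=1, Y2=0 are {U2 stuck-at-0}.
Only U2 stuck-at-0 is consistent with every test.

U2 stuck-at-0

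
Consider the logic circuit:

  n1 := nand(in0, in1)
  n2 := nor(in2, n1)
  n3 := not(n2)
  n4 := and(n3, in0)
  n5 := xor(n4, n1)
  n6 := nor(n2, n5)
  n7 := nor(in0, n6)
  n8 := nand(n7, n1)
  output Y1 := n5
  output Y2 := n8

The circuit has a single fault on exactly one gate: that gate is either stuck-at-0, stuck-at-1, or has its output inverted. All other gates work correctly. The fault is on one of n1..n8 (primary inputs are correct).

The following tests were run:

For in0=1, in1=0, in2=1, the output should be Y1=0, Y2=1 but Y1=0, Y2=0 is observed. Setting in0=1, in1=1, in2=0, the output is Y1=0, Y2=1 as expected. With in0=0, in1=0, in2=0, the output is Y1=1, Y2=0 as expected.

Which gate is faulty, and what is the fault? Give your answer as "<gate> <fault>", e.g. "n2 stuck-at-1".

Fault-free values for test 1 (in0=1, in1=0, in2=1): n1=1, n2=0, n3=1, n4=1, n5=0, n6=1, n7=0, n8=1, giving Y1=0, Y2=1. Observed Y1=0, Y2=0.
Test 1: faults giving observed Y1=0, Y2=0 are {n7 stuck-at-1, n7 inverted output, n8 stuck-at-0, n8 inverted output}.
Test 2 (in0=1, in1=1, in2=0): fault-free n1=0, n2=1, n3=0, n4=0, n5=0, n6=0, n7=0, n8=1 → Y1=0, Y2=1; observed Y1=0, Y2=1. Eliminates n8 stuck-at-0, n8 inverted output.
Test 3 (in0=0, in1=0, in2=0): fault-free n1=1, n2=0, n3=1, n4=0, n5=1, n6=0, n7=1, n8=0 → Y1=1, Y2=0; observed Y1=1, Y2=0. Eliminates n7 inverted output.
Only n7 stuck-at-1 is consistent with every test.

n7 stuck-at-1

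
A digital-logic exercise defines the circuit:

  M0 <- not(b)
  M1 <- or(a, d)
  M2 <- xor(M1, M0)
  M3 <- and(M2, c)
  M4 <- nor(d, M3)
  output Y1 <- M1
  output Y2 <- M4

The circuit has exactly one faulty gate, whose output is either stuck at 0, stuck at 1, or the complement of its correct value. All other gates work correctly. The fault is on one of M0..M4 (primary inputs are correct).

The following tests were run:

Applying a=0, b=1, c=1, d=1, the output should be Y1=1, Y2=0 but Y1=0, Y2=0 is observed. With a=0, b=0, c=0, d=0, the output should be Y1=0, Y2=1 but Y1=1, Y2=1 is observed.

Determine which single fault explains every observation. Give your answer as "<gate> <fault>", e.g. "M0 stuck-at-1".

Fault-free values for test 1 (a=0, b=1, c=1, d=1): M0=0, M1=1, M2=1, M3=1, M4=0, giving Y1=1, Y2=0. Observed Y1=0, Y2=0.
Test 1: faults giving observed Y1=0, Y2=0 are {M1 stuck-at-0, M1 inverted output}.
Test 2 (a=0, b=0, c=0, d=0): fault-free M0=1, M1=0, M2=1, M3=0, M4=1 → Y1=0, Y2=1; observed Y1=1, Y2=1. Eliminates M1 stuck-at-0.
Only M1 inverted output is consistent with every test.

M1 inverted output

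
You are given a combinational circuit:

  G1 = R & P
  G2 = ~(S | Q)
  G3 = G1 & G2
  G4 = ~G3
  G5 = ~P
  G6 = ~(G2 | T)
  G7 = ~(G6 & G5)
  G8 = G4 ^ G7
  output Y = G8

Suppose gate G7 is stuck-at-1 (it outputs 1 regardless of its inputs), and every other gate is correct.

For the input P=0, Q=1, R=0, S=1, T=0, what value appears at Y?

Propagate with G7 forced: G1=0, G2=0, G3=0, G4=1, G5=1, G6=1, G7=1 [stuck-at-1], G8=0.
So Y = 0. (Without the fault it would be 1.)

0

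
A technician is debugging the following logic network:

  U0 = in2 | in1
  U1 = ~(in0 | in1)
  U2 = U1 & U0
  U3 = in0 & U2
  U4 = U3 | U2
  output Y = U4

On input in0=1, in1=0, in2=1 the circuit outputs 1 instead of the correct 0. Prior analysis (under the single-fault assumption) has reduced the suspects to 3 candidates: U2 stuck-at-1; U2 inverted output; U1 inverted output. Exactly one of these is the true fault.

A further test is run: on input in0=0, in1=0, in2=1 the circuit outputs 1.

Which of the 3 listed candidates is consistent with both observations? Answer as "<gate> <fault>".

U2 stuck-at-1

Evaluate each candidate on input in0=0, in1=0, in2=1:
  U2 stuck-at-1: U0=1, U1=1, U2=1 [stuck-at-1], U3=0, U4=1 → 1 — matches
  U2 inverted output: U0=1, U1=1, U2=0 [inverted output], U3=0, U4=0 → 0 — eliminated
  U1 inverted output: U0=1, U1=0 [inverted output], U2=0, U3=0, U4=0 → 0 — eliminated
Only U2 stuck-at-1 reproduces the observed 1.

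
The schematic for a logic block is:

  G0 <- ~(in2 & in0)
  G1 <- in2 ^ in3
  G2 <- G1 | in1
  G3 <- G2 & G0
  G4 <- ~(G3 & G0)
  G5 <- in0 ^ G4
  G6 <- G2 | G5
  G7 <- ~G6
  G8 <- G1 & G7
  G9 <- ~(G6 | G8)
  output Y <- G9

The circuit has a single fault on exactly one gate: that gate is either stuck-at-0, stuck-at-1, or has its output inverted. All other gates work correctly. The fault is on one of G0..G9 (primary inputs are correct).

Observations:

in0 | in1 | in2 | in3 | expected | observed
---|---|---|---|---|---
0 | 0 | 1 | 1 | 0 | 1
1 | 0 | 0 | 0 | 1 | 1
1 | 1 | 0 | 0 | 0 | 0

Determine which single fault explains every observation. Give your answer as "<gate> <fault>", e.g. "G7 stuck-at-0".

G5 stuck-at-0

Fault-free values for test 1 (in0=0, in1=0, in2=1, in3=1): G0=1, G1=0, G2=0, G3=0, G4=1, G5=1, G6=1, G7=0, G8=0, G9=0, giving Y=0. Observed 1.
Test 1: faults giving observed 1 are {G3 stuck-at-1, G3 inverted output, G4 stuck-at-0, G4 inverted output, G5 stuck-at-0, G5 inverted output, G6 stuck-at-0, G6 inverted output, G9 stuck-at-1, G9 inverted output}.
Test 2 (in0=1, in1=0, in2=0, in3=0): fault-free G0=1, G1=0, G2=0, G3=0, G4=1, G5=0, G6=0, G7=1, G8=0, G9=1 → 1; observed 1. Eliminates G3 stuck-at-1, G3 inverted output, G4 stuck-at-0, G4 inverted output, G5 inverted output, G6 inverted output, G9 inverted output.
Test 3 (in0=1, in1=1, in2=0, in3=0): fault-free G0=1, G1=0, G2=1, G3=1, G4=0, G5=1, G6=1, G7=0, G8=0, G9=0 → 0; observed 0. Eliminates G6 stuck-at-0, G9 stuck-at-1.
Only G5 stuck-at-0 is consistent with every test.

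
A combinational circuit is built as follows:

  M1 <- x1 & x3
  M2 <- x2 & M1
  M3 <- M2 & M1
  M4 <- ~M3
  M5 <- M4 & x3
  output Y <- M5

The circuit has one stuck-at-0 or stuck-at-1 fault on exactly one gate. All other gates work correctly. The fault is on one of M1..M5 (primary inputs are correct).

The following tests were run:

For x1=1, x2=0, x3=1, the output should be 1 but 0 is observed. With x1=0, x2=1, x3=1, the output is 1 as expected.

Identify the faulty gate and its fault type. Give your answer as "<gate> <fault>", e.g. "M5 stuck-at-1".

Fault-free values for test 1 (x1=1, x2=0, x3=1): M1=1, M2=0, M3=0, M4=1, M5=1, giving Y=1. Observed 0.
Test 1: faults giving observed 0 are {M2 stuck-at-1, M3 stuck-at-1, M4 stuck-at-0, M5 stuck-at-0}.
Test 2 (x1=0, x2=1, x3=1): fault-free M1=0, M2=0, M3=0, M4=1, M5=1 → 1; observed 1. Eliminates M3 stuck-at-1, M4 stuck-at-0, M5 stuck-at-0.
Only M2 stuck-at-1 is consistent with every test.

M2 stuck-at-1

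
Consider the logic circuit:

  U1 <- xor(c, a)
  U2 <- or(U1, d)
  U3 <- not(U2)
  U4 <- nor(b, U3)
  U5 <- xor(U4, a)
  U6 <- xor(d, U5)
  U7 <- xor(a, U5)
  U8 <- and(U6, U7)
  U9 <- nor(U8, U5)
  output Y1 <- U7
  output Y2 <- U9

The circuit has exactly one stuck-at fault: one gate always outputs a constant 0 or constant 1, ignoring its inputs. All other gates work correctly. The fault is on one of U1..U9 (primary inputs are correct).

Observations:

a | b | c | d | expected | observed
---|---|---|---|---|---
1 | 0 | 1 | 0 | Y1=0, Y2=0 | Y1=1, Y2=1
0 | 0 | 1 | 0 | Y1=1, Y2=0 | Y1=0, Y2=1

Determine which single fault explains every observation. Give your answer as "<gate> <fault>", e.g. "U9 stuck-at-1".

Fault-free values for test 1 (a=1, b=0, c=1, d=0): U1=0, U2=0, U3=1, U4=0, U5=1, U6=1, U7=0, U8=0, U9=0, giving Y1=0, Y2=0. Observed Y1=1, Y2=1.
Test 1: faults giving observed Y1=1, Y2=1 are {U1 stuck-at-1, U2 stuck-at-1, U3 stuck-at-0, U4 stuck-at-1, U5 stuck-at-0}.
Test 2 (a=0, b=0, c=1, d=0): fault-free U1=1, U2=1, U3=0, U4=1, U5=1, U6=1, U7=1, U8=1, U9=0 → Y1=1, Y2=0; observed Y1=0, Y2=1. Eliminates U1 stuck-at-1, U2 stuck-at-1, U3 stuck-at-0, U4 stuck-at-1.
Only U5 stuck-at-0 is consistent with every test.

U5 stuck-at-0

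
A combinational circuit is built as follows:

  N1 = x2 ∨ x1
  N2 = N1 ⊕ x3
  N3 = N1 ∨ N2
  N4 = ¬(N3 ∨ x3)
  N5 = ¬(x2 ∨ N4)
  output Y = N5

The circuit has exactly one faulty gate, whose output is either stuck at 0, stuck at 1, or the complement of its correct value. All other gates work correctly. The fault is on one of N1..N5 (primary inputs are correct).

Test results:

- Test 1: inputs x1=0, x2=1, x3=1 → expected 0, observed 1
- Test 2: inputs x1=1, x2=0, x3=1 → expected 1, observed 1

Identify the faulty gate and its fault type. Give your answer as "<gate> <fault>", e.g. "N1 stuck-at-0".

Fault-free values for test 1 (x1=0, x2=1, x3=1): N1=1, N2=0, N3=1, N4=0, N5=0, giving Y=0. Observed 1.
Test 1: faults giving observed 1 are {N5 stuck-at-1, N5 inverted output}.
Test 2 (x1=1, x2=0, x3=1): fault-free N1=1, N2=0, N3=1, N4=0, N5=1 → 1; observed 1. Eliminates N5 inverted output.
Only N5 stuck-at-1 is consistent with every test.

N5 stuck-at-1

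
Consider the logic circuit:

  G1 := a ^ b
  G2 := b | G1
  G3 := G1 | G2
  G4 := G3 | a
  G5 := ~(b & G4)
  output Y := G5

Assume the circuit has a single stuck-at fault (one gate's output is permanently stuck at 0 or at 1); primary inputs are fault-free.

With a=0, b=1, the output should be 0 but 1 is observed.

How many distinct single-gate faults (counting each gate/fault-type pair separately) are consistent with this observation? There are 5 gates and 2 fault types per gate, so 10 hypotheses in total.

Fault-free: G1=1, G2=1, G3=1, G4=1, G5=0 → 0. Observed 1.
  G1 stuck-at-0: output 0 ✗
  G1 stuck-at-1: output 0 ✗
  G2 stuck-at-0: output 0 ✗
  G2 stuck-at-1: output 0 ✗
  G3 stuck-at-0: output 1 ✓
  G3 stuck-at-1: output 0 ✗
  G4 stuck-at-0: output 1 ✓
  G4 stuck-at-1: output 0 ✗
  G5 stuck-at-0: output 0 ✗
  G5 stuck-at-1: output 1 ✓
Consistent faults: {G3 stuck-at-0, G4 stuck-at-0, G5 stuck-at-1} — 3 in all.

3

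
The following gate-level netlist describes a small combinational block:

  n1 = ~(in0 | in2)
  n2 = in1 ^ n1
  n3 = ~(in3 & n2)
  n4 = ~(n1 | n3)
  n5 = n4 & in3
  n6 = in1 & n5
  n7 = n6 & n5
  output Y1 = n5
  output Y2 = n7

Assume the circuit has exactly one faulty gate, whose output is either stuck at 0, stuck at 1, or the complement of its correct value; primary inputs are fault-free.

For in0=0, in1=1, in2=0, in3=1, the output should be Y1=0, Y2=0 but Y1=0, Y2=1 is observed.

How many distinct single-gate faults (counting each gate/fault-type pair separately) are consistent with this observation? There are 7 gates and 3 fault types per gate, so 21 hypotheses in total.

2

Fault-free: n1=1, n2=0, n3=1, n4=0, n5=0, n6=0, n7=0 → Y1=0, Y2=0. Observed Y1=0, Y2=1.
  n1: none of the 3 fault types match ✗
  n2: none of the 3 fault types match ✗
  n3: none of the 3 fault types match ✗
  n4: none of the 3 fault types match ✗
  n5: none of the 3 fault types match ✗
  n6: none of the 3 fault types match ✗
  n7: stuck-at-1, inverted output ✓; others ✗
Consistent faults: {n7 stuck-at-1, n7 inverted output} — 2 in all.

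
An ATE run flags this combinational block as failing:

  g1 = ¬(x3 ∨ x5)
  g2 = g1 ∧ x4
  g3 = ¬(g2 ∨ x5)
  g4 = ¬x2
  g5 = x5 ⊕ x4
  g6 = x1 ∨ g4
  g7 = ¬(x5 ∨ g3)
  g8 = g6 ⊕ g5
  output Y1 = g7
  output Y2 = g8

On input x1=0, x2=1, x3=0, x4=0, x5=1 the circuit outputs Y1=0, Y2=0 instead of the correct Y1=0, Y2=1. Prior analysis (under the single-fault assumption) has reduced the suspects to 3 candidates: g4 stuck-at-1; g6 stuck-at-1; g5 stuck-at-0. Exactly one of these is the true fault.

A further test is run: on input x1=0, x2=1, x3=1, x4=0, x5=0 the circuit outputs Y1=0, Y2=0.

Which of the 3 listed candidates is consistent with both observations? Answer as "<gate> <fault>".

g5 stuck-at-0

Evaluate each candidate on input x1=0, x2=1, x3=1, x4=0, x5=0:
  g4 stuck-at-1: g1=0, g2=0, g3=1, g4=1 [stuck-at-1], g5=0, g6=1, g7=0, g8=1 → Y1=0, Y2=1 — eliminated
  g6 stuck-at-1: g1=0, g2=0, g3=1, g4=0, g5=0, g6=1 [stuck-at-1], g7=0, g8=1 → Y1=0, Y2=1 — eliminated
  g5 stuck-at-0: g1=0, g2=0, g3=1, g4=0, g5=0 [stuck-at-0], g6=0, g7=0, g8=0 → Y1=0, Y2=0 — matches
Only g5 stuck-at-0 reproduces the observed Y1=0, Y2=0.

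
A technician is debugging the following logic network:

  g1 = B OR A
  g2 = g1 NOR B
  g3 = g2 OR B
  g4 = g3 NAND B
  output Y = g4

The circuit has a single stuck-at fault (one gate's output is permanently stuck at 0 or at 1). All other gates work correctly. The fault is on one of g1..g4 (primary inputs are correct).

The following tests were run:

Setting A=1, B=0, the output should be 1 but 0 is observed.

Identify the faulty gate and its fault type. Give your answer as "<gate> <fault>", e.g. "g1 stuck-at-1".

g4 stuck-at-0

Fault-free values for test 1 (A=1, B=0): g1=1, g2=0, g3=0, g4=1, giving Y=1. Observed 0.
Test 1: faults giving observed 0 are {g4 stuck-at-0}.
Only g4 stuck-at-0 is consistent with every test.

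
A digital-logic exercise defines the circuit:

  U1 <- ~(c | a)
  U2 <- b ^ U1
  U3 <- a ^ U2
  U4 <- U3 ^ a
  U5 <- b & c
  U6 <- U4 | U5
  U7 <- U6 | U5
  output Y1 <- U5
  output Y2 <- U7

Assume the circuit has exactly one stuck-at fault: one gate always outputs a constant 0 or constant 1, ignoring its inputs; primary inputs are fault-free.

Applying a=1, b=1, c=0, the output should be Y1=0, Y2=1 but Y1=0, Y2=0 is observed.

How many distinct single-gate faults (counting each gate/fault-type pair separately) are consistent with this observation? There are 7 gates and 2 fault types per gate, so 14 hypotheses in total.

Fault-free: U1=0, U2=1, U3=0, U4=1, U5=0, U6=1, U7=1 → Y1=0, Y2=1. Observed Y1=0, Y2=0.
  U1 stuck-at-0: output Y1=0, Y2=1 ✗
  U1 stuck-at-1: output Y1=0, Y2=0 ✓
  U2 stuck-at-0: output Y1=0, Y2=0 ✓
  U2 stuck-at-1: output Y1=0, Y2=1 ✗
  U3 stuck-at-0: output Y1=0, Y2=1 ✗
  U3 stuck-at-1: output Y1=0, Y2=0 ✓
  U4 stuck-at-0: output Y1=0, Y2=0 ✓
  U4 stuck-at-1: output Y1=0, Y2=1 ✗
  U5 stuck-at-0: output Y1=0, Y2=1 ✗
  U5 stuck-at-1: output Y1=1, Y2=1 ✗
  U6 stuck-at-0: output Y1=0, Y2=0 ✓
  U6 stuck-at-1: output Y1=0, Y2=1 ✗
  U7 stuck-at-0: output Y1=0, Y2=0 ✓
  U7 stuck-at-1: output Y1=0, Y2=1 ✗
Consistent faults: {U1 stuck-at-1, U2 stuck-at-0, U3 stuck-at-1, U4 stuck-at-0, U6 stuck-at-0, U7 stuck-at-0} — 6 in all.

6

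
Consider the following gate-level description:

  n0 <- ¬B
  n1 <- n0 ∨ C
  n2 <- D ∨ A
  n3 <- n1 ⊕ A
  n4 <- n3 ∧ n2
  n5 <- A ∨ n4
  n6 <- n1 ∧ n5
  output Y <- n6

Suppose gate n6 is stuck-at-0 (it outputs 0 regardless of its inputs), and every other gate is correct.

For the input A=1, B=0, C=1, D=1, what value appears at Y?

0

Propagate with n6 forced: n0=1, n1=1, n2=1, n3=0, n4=0, n5=1, n6=0 [stuck-at-0].
So Y = 0. (Without the fault it would be 1.)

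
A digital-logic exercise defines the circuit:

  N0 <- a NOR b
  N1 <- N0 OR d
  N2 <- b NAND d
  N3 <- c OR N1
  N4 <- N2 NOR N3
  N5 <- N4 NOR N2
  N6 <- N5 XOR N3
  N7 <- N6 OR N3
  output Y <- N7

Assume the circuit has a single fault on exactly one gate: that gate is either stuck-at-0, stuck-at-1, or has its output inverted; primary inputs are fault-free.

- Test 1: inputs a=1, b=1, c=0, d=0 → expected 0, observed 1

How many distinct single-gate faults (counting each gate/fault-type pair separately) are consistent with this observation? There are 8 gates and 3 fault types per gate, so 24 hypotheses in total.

Fault-free: N0=0, N1=0, N2=1, N3=0, N4=0, N5=0, N6=0, N7=0 → 0. Observed 1.
  N0: stuck-at-1, inverted output ✓; others ✗
  N1: stuck-at-1, inverted output ✓; others ✗
  N2: none of the 3 fault types match ✗
  N3: stuck-at-1, inverted output ✓; others ✗
  N4: none of the 3 fault types match ✗
  N5: stuck-at-1, inverted output ✓; others ✗
  N6: stuck-at-1, inverted output ✓; others ✗
  N7: stuck-at-1, inverted output ✓; others ✗
Consistent faults: {N0 stuck-at-1, N0 inverted output, N1 stuck-at-1, N1 inverted output, N3 stuck-at-1, N3 inverted output, N5 stuck-at-1, N5 inverted output, N6 stuck-at-1, N6 inverted output, N7 stuck-at-1, N7 inverted output} — 12 in all.

12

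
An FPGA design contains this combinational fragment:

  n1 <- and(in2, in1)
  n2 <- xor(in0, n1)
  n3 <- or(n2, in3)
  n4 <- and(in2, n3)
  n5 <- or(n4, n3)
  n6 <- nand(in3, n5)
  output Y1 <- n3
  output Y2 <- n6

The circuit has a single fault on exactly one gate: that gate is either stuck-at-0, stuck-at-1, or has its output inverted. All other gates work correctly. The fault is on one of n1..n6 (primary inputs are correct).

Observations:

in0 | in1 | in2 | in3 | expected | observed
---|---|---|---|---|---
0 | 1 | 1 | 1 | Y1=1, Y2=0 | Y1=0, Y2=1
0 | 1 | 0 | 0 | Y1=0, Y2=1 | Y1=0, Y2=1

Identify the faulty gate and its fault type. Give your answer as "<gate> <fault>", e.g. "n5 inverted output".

n3 stuck-at-0

Fault-free values for test 1 (in0=0, in1=1, in2=1, in3=1): n1=1, n2=1, n3=1, n4=1, n5=1, n6=0, giving Y1=1, Y2=0. Observed Y1=0, Y2=1.
Test 1: faults giving observed Y1=0, Y2=1 are {n3 stuck-at-0, n3 inverted output}.
Test 2 (in0=0, in1=1, in2=0, in3=0): fault-free n1=0, n2=0, n3=0, n4=0, n5=0, n6=1 → Y1=0, Y2=1; observed Y1=0, Y2=1. Eliminates n3 inverted output.
Only n3 stuck-at-0 is consistent with every test.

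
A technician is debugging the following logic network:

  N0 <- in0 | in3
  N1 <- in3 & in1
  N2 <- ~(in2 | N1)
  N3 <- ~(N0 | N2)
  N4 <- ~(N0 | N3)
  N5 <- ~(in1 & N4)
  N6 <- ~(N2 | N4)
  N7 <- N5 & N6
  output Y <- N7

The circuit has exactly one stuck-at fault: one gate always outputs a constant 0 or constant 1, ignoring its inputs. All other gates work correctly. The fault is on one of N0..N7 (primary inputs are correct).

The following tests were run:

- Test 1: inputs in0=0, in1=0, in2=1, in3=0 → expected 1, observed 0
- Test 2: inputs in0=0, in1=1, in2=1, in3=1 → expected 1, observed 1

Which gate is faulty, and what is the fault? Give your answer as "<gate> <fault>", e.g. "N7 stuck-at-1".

N3 stuck-at-0

Fault-free values for test 1 (in0=0, in1=0, in2=1, in3=0): N0=0, N1=0, N2=0, N3=1, N4=0, N5=1, N6=1, N7=1, giving Y=1. Observed 0.
Test 1: faults giving observed 0 are {N2 stuck-at-1, N3 stuck-at-0, N4 stuck-at-1, N5 stuck-at-0, N6 stuck-at-0, N7 stuck-at-0}.
Test 2 (in0=0, in1=1, in2=1, in3=1): fault-free N0=1, N1=1, N2=0, N3=0, N4=0, N5=1, N6=1, N7=1 → 1; observed 1. Eliminates N2 stuck-at-1, N4 stuck-at-1, N5 stuck-at-0, N6 stuck-at-0, N7 stuck-at-0.
Only N3 stuck-at-0 is consistent with every test.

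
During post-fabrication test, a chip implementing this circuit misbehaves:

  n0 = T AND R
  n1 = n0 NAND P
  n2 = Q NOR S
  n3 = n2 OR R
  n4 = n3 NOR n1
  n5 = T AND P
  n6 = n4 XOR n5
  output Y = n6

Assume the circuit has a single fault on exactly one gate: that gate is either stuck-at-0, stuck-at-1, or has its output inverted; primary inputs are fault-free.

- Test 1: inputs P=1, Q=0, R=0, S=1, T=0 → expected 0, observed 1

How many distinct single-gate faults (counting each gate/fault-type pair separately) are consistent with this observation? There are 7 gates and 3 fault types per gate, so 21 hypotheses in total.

10

Fault-free: n0=0, n1=1, n2=0, n3=0, n4=0, n5=0, n6=0 → 0. Observed 1.
  n0: stuck-at-1, inverted output ✓; others ✗
  n1: stuck-at-0, inverted output ✓; others ✗
  n2: none of the 3 fault types match ✗
  n3: none of the 3 fault types match ✗
  n4: stuck-at-1, inverted output ✓; others ✗
  n5: stuck-at-1, inverted output ✓; others ✗
  n6: stuck-at-1, inverted output ✓; others ✗
Consistent faults: {n0 stuck-at-1, n0 inverted output, n1 stuck-at-0, n1 inverted output, n4 stuck-at-1, n4 inverted output, n5 stuck-at-1, n5 inverted output, n6 stuck-at-1, n6 inverted output} — 10 in all.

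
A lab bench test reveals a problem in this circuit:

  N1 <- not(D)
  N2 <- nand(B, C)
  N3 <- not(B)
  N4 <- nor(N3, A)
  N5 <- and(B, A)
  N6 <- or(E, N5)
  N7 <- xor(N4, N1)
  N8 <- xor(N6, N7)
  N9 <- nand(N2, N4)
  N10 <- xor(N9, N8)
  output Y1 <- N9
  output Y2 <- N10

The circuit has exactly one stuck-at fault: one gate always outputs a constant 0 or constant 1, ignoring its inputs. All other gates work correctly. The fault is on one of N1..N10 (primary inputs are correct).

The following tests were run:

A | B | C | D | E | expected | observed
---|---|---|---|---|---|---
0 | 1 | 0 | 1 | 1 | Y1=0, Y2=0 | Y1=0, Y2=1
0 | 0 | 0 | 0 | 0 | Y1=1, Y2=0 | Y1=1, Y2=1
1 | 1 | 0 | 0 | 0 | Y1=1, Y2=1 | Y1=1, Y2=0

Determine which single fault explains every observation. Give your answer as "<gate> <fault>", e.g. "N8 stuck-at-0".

Fault-free values for test 1 (A=0, B=1, C=0, D=1, E=1): N1=0, N2=1, N3=0, N4=1, N5=0, N6=1, N7=1, N8=0, N9=0, N10=0, giving Y1=0, Y2=0. Observed Y1=0, Y2=1.
Test 1: faults giving observed Y1=0, Y2=1 are {N1 stuck-at-1, N6 stuck-at-0, N7 stuck-at-0, N8 stuck-at-1, N10 stuck-at-1}.
Test 2 (A=0, B=0, C=0, D=0, E=0): fault-free N1=1, N2=1, N3=1, N4=0, N5=0, N6=0, N7=1, N8=1, N9=1, N10=0 → Y1=1, Y2=0; observed Y1=1, Y2=1. Eliminates N1 stuck-at-1, N6 stuck-at-0, N8 stuck-at-1.
Test 3 (A=1, B=1, C=0, D=0, E=0): fault-free N1=1, N2=1, N3=0, N4=0, N5=1, N6=1, N7=1, N8=0, N9=1, N10=1 → Y1=1, Y2=1; observed Y1=1, Y2=0. Eliminates N10 stuck-at-1.
Only N7 stuck-at-0 is consistent with every test.

N7 stuck-at-0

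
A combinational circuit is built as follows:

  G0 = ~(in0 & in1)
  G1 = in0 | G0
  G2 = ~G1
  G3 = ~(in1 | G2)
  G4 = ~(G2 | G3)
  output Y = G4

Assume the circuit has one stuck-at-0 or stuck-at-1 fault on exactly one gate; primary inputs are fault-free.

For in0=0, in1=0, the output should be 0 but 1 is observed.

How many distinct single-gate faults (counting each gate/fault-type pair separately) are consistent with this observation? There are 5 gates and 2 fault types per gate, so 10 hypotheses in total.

2

Fault-free: G0=1, G1=1, G2=0, G3=1, G4=0 → 0. Observed 1.
  G0 stuck-at-0: output 0 ✗
  G0 stuck-at-1: output 0 ✗
  G1 stuck-at-0: output 0 ✗
  G1 stuck-at-1: output 0 ✗
  G2 stuck-at-0: output 0 ✗
  G2 stuck-at-1: output 0 ✗
  G3 stuck-at-0: output 1 ✓
  G3 stuck-at-1: output 0 ✗
  G4 stuck-at-0: output 0 ✗
  G4 stuck-at-1: output 1 ✓
Consistent faults: {G3 stuck-at-0, G4 stuck-at-1} — 2 in all.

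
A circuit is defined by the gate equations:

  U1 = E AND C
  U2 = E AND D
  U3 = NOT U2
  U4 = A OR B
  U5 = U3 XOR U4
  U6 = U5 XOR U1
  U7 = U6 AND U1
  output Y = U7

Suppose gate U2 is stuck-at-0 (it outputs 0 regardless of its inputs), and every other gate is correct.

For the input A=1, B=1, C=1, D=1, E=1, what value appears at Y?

Propagate with U2 forced: U1=1, U2=0 [stuck-at-0], U3=1, U4=1, U5=0, U6=1, U7=1.
So Y = 1. (Without the fault it would be 0.)

1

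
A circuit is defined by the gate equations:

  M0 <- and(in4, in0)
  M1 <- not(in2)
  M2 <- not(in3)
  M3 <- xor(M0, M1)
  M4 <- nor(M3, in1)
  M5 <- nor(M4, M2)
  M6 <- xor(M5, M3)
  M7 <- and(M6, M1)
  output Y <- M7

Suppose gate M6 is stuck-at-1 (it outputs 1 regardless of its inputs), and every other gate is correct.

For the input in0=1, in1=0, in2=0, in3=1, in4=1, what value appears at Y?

Propagate with M6 forced: M0=1, M1=1, M2=0, M3=0, M4=1, M5=0, M6=1 [stuck-at-1], M7=1.
So Y = 1. (Without the fault it would be 0.)

1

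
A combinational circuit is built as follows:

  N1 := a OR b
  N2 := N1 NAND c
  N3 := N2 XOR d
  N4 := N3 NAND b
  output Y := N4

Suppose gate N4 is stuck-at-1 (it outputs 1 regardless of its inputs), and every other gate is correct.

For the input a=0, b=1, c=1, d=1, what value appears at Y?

1

Propagate with N4 forced: N1=1, N2=0, N3=1, N4=1 [stuck-at-1].
So Y = 1. (Without the fault it would be 0.)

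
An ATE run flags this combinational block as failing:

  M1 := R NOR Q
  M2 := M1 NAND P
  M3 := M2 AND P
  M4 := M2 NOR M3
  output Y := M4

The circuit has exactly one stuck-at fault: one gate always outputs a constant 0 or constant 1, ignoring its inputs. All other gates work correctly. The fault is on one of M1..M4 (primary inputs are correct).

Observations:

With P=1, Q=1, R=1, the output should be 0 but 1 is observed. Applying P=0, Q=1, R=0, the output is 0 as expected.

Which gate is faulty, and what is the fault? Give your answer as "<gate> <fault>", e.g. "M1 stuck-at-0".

M1 stuck-at-1

Fault-free values for test 1 (P=1, Q=1, R=1): M1=0, M2=1, M3=1, M4=0, giving Y=0. Observed 1.
Test 1: faults giving observed 1 are {M1 stuck-at-1, M2 stuck-at-0, M4 stuck-at-1}.
Test 2 (P=0, Q=1, R=0): fault-free M1=0, M2=1, M3=0, M4=0 → 0; observed 0. Eliminates M2 stuck-at-0, M4 stuck-at-1.
Only M1 stuck-at-1 is consistent with every test.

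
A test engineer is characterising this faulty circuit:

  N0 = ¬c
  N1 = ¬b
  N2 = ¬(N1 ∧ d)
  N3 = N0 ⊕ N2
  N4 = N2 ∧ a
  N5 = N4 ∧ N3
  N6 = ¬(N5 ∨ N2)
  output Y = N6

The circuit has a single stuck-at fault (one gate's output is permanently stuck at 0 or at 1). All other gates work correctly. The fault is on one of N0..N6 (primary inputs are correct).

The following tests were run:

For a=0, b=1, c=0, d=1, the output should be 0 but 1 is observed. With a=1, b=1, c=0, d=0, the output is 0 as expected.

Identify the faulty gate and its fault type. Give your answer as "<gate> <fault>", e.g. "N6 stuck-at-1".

N1 stuck-at-1

Fault-free values for test 1 (a=0, b=1, c=0, d=1): N0=1, N1=0, N2=1, N3=0, N4=0, N5=0, N6=0, giving Y=0. Observed 1.
Test 1: faults giving observed 1 are {N1 stuck-at-1, N2 stuck-at-0, N6 stuck-at-1}.
Test 2 (a=1, b=1, c=0, d=0): fault-free N0=1, N1=0, N2=1, N3=0, N4=1, N5=0, N6=0 → 0; observed 0. Eliminates N2 stuck-at-0, N6 stuck-at-1.
Only N1 stuck-at-1 is consistent with every test.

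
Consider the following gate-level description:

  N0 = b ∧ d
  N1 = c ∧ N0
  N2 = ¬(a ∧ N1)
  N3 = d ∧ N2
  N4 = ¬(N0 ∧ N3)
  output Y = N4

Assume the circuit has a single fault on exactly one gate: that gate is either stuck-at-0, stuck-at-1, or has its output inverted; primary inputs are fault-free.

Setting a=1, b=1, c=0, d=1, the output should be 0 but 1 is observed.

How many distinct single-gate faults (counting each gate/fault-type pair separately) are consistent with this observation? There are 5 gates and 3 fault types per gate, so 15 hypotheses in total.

Fault-free: N0=1, N1=0, N2=1, N3=1, N4=0 → 0. Observed 1.
  N0: stuck-at-0, inverted output ✓; others ✗
  N1: stuck-at-1, inverted output ✓; others ✗
  N2: stuck-at-0, inverted output ✓; others ✗
  N3: stuck-at-0, inverted output ✓; others ✗
  N4: stuck-at-1, inverted output ✓; others ✗
Consistent faults: {N0 stuck-at-0, N0 inverted output, N1 stuck-at-1, N1 inverted output, N2 stuck-at-0, N2 inverted output, N3 stuck-at-0, N3 inverted output, N4 stuck-at-1, N4 inverted output} — 10 in all.

10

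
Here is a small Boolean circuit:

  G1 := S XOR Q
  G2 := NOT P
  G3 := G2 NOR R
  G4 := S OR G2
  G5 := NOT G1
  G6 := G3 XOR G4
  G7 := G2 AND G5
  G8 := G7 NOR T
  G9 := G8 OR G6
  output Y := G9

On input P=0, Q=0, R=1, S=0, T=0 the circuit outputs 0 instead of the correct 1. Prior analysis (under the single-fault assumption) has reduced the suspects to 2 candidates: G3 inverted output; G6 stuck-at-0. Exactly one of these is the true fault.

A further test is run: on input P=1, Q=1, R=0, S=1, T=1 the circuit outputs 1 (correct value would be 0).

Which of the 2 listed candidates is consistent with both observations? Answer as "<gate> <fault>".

G3 inverted output

Evaluate each candidate on input P=1, Q=1, R=0, S=1, T=1:
  G3 inverted output: G1=0, G2=0, G3=0 [inverted output], G4=1, G5=1, G6=1, G7=0, G8=0, G9=1 → 1 — matches
  G6 stuck-at-0: G1=0, G2=0, G3=1, G4=1, G5=1, G6=0 [stuck-at-0], G7=0, G8=0, G9=0 → 0 — eliminated
Only G3 inverted output reproduces the observed 1.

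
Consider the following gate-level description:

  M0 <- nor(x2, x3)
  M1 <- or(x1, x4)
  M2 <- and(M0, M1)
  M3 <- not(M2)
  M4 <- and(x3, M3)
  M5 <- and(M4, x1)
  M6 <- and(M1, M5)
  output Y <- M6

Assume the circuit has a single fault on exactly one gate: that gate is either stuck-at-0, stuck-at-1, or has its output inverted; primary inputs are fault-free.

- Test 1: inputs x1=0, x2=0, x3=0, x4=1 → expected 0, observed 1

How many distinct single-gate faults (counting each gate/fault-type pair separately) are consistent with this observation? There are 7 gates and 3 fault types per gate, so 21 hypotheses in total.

Fault-free: M0=1, M1=1, M2=1, M3=0, M4=0, M5=0, M6=0 → 0. Observed 1.
  M0: none of the 3 fault types match ✗
  M1: none of the 3 fault types match ✗
  M2: none of the 3 fault types match ✗
  M3: none of the 3 fault types match ✗
  M4: none of the 3 fault types match ✗
  M5: stuck-at-1, inverted output ✓; others ✗
  M6: stuck-at-1, inverted output ✓; others ✗
Consistent faults: {M5 stuck-at-1, M5 inverted output, M6 stuck-at-1, M6 inverted output} — 4 in all.

4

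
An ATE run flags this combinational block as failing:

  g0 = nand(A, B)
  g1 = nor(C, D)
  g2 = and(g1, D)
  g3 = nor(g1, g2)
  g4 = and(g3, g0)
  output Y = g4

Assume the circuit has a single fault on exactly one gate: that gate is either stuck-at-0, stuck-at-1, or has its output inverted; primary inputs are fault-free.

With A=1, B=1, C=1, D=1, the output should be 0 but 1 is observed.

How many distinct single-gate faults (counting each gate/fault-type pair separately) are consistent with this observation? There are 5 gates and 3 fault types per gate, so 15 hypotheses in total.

4

Fault-free: g0=0, g1=0, g2=0, g3=1, g4=0 → 0. Observed 1.
  g0: stuck-at-1, inverted output ✓; others ✗
  g1: none of the 3 fault types match ✗
  g2: none of the 3 fault types match ✗
  g3: none of the 3 fault types match ✗
  g4: stuck-at-1, inverted output ✓; others ✗
Consistent faults: {g0 stuck-at-1, g0 inverted output, g4 stuck-at-1, g4 inverted output} — 4 in all.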